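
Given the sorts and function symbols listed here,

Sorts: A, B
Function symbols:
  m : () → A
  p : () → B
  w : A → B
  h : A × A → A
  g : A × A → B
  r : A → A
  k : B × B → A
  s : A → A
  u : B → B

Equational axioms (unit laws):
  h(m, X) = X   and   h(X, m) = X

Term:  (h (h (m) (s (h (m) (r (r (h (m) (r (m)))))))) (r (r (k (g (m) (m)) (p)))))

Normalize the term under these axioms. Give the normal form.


1. (h (h (m) (s (h (m) (r (r (h (m) (r (m)))))))) (r (r (k (g (m) (m)) (p)))))  →  (h (s (h (m) (r (r (h (m) (r (m))))))) (r (r (k (g (m) (m)) (p)))))
2. (h (s (h (m) (r (r (h (m) (r (m))))))) (r (r (k (g (m) (m)) (p)))))  →  (h (s (r (r (h (m) (r (m)))))) (r (r (k (g (m) (m)) (p)))))
3. (h (s (r (r (h (m) (r (m)))))) (r (r (k (g (m) (m)) (p)))))  →  (h (s (r (r (r (m))))) (r (r (k (g (m) (m)) (p)))))

normal form = (h (s (r (r (r (m))))) (r (r (k (g (m) (m)) (p)))))


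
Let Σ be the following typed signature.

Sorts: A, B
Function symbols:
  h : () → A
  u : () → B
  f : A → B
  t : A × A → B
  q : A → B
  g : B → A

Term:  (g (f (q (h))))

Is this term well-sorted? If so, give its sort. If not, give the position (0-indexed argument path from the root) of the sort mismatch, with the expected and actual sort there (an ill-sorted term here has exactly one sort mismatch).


      (h) : A
    (q (h)) : B
  (f (q (h))) : ✗ arg 0 at [0, 0] has sort B, expected A

ill-sorted at position [0, 0]: expected A, got B


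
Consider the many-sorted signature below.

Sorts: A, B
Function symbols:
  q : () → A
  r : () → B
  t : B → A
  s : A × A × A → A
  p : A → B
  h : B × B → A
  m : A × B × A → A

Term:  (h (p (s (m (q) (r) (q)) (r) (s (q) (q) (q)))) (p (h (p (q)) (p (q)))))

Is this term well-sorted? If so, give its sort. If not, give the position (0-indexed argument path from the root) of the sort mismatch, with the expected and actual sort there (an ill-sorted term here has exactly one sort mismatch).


        (q) : A
        (r) : B
        (q) : A
      (m (q) (r) (q)) : A
      (r) : B
        (q) : A
        (q) : A
        (q) : A
      (s (q) (q) (q)) : A
    (s (m (q) (r) (q)) (r) (s (q) (q) (q))) : ✗ arg 1 at [0, 0, 1] has sort B, expected A
        (q) : A
      (p (q)) : B
        (q) : A
      (p (q)) : B
    (h (p (q)) (p (q))) : A
  (p (h (p (q)) (p (q)))) : B

ill-sorted at position [0, 0, 1]: expected A, got B


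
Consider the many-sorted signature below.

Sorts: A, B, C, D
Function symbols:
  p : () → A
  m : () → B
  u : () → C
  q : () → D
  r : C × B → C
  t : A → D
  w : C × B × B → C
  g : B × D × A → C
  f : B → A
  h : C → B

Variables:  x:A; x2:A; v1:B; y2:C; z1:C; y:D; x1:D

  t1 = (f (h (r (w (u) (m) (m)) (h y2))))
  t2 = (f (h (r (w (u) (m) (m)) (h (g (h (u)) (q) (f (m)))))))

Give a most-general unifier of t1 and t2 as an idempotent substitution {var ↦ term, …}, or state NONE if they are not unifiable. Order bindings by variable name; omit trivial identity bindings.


{y2 ↦ (g (h (u)) (q) (f (m)))}


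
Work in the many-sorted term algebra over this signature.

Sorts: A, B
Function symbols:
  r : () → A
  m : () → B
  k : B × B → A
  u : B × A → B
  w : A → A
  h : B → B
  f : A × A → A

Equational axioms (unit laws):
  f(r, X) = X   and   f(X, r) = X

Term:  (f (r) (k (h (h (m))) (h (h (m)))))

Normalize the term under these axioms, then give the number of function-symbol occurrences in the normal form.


1. (f (r) (k (h (h (m))) (h (h (m)))))  →  (k (h (h (m))) (h (h (m))))
normal form: (k (h (h (m))) (h (h (m))))

size = 7


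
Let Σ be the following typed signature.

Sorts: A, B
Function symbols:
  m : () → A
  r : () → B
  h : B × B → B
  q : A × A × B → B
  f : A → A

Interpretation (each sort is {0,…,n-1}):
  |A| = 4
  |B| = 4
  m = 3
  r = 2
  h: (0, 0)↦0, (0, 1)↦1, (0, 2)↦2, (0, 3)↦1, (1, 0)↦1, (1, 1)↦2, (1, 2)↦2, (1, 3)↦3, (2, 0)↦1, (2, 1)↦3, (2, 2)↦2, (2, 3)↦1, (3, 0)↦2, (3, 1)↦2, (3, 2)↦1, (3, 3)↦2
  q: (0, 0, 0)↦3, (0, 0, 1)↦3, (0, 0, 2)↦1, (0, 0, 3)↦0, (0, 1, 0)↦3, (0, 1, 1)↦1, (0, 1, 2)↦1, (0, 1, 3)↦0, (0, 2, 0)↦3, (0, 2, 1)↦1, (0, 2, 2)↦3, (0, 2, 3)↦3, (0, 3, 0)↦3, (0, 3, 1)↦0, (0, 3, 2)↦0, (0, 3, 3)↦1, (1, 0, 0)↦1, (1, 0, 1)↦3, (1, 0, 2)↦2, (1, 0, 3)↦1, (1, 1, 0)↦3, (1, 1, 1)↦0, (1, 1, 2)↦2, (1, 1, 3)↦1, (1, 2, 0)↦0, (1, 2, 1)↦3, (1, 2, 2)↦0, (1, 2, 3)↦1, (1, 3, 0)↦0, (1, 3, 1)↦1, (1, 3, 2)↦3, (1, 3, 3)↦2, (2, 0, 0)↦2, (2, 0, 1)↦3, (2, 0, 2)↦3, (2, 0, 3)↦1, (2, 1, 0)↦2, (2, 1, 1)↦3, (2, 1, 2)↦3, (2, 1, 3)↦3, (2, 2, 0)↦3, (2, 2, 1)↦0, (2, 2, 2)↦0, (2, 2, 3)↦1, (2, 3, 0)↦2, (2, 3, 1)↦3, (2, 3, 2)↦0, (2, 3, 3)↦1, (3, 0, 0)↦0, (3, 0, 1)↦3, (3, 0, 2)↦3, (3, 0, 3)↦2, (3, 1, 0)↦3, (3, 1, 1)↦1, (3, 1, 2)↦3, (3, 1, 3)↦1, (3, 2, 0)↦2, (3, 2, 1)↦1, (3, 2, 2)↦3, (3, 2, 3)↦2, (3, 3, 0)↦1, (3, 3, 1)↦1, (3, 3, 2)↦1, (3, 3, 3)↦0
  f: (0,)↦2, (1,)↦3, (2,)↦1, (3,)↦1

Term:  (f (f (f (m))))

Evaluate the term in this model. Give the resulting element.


  m = 3
  (f (m)) = f(3,) = 1
  (f (f (m))) = f(1,) = 3
  (f (f (f (m)))) = f(3,) = 1

value = 1


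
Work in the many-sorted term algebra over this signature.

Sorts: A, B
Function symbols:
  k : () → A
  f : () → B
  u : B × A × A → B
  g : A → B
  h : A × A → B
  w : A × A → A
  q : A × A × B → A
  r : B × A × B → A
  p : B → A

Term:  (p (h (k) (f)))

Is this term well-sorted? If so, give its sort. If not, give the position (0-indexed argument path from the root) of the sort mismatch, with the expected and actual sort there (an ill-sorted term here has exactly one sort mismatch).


ill-sorted at position [0, 1]: expected A, got B

    (k) : A
    (f) : B
  (h (k) (f)) : ✗ arg 1 at [0, 1] has sort B, expected A


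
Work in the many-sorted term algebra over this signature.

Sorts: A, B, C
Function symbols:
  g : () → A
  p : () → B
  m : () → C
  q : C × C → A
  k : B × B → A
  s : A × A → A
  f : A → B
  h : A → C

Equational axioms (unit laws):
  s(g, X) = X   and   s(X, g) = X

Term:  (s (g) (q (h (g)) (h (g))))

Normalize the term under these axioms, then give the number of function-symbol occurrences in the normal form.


1. (s (g) (q (h (g)) (h (g))))  →  (q (h (g)) (h (g)))
normal form: (q (h (g)) (h (g)))

size = 5


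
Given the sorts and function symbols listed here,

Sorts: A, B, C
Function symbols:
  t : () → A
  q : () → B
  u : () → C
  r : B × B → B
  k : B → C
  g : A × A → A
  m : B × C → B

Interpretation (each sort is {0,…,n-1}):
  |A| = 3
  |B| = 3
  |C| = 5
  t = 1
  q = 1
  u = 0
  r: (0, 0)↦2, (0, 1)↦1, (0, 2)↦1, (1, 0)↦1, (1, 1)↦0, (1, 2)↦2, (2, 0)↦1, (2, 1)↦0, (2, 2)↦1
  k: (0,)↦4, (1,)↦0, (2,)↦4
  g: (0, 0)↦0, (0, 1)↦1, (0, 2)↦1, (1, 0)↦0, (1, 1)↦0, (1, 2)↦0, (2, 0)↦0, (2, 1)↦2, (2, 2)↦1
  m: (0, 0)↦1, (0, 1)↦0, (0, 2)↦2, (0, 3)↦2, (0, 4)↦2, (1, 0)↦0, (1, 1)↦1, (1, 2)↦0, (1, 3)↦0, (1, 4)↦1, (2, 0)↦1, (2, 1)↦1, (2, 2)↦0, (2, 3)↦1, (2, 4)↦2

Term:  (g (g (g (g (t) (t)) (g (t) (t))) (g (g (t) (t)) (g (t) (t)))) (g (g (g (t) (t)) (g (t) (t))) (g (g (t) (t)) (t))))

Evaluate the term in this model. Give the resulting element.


  t = 1
  t = 1
  (g (t) (t)) = g(1, 1) = 0
  t = 1
  t = 1
  (g (t) (t)) = g(1, 1) = 0
  (g (g (t) (t)) (g (t) (t))) = g(0, 0) = 0
  t = 1
  t = 1
  (g (t) (t)) = g(1, 1) = 0
  t = 1
  t = 1
  (g (t) (t)) = g(1, 1) = 0
  (g (g (t) (t)) (g (t) (t))) = g(0, 0) = 0
  (g (g (g (t) (t)) (g (t) (t))) (g (g (t) (t)) (g (t) (t)))) = g(0, 0) = 0
  t = 1
  t = 1
  (g (t) (t)) = g(1, 1) = 0
  t = 1
  t = 1
  (g (t) (t)) = g(1, 1) = 0
  (g (g (t) (t)) (g (t) (t))) = g(0, 0) = 0
  t = 1
  t = 1
  (g (t) (t)) = g(1, 1) = 0
  t = 1
  (g (g (t) (t)) (t)) = g(0, 1) = 1
  (g (g (g (t) (t)) (g (t) (t))) (g (g (t) (t)) (t))) = g(0, 1) = 1
  (g (g (g (g (t) (t)) (g (t) (t))) (g (g (t) (t)) (g (t) (t)))) (g (g (g (t) (t)) (g (t) (t))) (g (g (t) (t)) (t)))) = g(0, 1) = 1

value = 1


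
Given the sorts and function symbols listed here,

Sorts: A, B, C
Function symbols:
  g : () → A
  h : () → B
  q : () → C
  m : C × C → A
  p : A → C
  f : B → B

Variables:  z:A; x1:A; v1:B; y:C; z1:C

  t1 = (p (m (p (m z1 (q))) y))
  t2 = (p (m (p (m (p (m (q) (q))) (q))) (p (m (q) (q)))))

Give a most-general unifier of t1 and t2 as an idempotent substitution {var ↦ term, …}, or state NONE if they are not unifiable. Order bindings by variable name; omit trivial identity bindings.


{y ↦ (p (m (q) (q))), z1 ↦ (p (m (q) (q)))}


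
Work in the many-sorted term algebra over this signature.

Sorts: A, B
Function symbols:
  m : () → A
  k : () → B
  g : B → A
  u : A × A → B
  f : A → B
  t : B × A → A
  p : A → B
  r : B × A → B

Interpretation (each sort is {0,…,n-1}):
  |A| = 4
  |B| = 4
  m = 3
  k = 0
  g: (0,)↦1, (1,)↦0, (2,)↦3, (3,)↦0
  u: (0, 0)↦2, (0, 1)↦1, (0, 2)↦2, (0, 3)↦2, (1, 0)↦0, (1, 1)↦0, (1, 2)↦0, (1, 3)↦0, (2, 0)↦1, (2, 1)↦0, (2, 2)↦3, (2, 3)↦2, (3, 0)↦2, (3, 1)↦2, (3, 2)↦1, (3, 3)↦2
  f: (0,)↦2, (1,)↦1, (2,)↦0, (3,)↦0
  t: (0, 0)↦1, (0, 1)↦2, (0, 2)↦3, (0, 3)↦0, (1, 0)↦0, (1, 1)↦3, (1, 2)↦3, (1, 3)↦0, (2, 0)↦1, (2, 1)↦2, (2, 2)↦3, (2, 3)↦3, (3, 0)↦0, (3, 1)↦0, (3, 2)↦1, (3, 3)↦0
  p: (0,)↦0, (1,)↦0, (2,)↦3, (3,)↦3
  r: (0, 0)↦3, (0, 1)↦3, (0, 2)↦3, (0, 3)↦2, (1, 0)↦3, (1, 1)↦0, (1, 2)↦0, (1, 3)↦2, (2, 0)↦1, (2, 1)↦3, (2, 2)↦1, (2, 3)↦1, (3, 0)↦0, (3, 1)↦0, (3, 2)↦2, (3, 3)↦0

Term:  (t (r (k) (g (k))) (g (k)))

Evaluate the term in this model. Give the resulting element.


value = 0

  k = 0
  k = 0
  (g (k)) = g(0,) = 1
  (r (k) (g (k))) = r(0, 1) = 3
  k = 0
  (g (k)) = g(0,) = 1
  (t (r (k) (g (k))) (g (k))) = t(3, 1) = 0


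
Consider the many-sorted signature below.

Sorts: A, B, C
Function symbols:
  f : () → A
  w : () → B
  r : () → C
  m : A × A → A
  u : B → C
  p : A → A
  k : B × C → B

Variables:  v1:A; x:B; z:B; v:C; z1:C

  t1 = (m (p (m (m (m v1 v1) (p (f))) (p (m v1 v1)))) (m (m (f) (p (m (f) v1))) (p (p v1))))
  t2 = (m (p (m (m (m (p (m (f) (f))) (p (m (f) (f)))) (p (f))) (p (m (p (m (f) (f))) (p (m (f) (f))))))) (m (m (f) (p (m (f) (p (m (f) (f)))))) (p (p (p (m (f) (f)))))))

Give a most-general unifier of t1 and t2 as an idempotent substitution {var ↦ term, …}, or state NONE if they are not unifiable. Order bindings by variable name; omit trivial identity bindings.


{v1 ↦ (p (m (f) (f)))}


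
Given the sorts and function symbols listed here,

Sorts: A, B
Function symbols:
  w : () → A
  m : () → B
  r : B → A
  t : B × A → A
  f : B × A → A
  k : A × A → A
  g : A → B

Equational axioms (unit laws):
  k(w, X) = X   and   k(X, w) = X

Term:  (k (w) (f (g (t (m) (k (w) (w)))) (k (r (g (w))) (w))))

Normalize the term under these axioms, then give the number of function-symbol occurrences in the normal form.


1. (k (w) (f (g (t (m) (k (w) (w)))) (k (r (g (w))) (w))))  →  (f (g (t (m) (k (w) (w)))) (k (r (g (w))) (w)))
2. (f (g (t (m) (k (w) (w)))) (k (r (g (w))) (w)))  →  (f (g (t (m) (w))) (k (r (g (w))) (w)))
3. (f (g (t (m) (w))) (k (r (g (w))) (w)))  →  (f (g (t (m) (w))) (r (g (w))))
normal form: (f (g (t (m) (w))) (r (g (w))))

size = 8


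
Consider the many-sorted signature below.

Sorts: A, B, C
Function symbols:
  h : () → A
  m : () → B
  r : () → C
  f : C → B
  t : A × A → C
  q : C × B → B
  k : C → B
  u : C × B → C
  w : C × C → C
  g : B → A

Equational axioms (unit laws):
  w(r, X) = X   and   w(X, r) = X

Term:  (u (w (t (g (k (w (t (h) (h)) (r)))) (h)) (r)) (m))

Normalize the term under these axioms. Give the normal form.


1. (u (w (t (g (k (w (t (h) (h)) (r)))) (h)) (r)) (m))  →  (u (t (g (k (w (t (h) (h)) (r)))) (h)) (m))
2. (u (t (g (k (w (t (h) (h)) (r)))) (h)) (m))  →  (u (t (g (k (t (h) (h)))) (h)) (m))

normal form = (u (t (g (k (t (h) (h)))) (h)) (m))


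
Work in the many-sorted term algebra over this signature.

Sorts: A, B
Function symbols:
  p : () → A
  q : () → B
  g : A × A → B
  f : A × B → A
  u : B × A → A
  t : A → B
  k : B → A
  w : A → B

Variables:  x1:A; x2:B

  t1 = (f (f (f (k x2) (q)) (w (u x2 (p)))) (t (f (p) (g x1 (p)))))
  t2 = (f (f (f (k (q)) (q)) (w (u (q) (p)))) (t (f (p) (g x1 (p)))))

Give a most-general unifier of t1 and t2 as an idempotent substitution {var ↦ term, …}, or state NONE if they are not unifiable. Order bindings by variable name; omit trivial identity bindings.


{x2 ↦ (q)}


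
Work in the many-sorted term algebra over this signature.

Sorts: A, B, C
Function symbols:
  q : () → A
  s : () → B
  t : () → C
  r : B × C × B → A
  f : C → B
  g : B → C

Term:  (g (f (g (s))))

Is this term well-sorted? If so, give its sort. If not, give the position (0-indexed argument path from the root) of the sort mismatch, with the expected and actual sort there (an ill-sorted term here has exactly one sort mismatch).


      (s) : B
    (g (s)) : C
  (f (g (s))) : B
(g (f (g (s)))) : C

well-sorted; sort = C


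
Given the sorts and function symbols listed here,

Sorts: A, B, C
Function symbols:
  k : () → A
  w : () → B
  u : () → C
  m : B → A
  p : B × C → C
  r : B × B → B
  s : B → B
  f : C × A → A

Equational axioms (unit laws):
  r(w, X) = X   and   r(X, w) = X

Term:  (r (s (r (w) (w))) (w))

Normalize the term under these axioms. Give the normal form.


normal form = (s (w))

1. (r (s (r (w) (w))) (w))  →  (s (r (w) (w)))
2. (s (r (w) (w)))  →  (s (w))


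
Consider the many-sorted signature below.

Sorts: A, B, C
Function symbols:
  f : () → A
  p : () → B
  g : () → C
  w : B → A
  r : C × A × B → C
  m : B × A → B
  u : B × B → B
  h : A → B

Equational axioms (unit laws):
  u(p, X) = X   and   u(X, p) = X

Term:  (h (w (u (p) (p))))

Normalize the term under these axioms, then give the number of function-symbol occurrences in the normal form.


1. (h (w (u (p) (p))))  →  (h (w (p)))
normal form: (h (w (p)))

size = 3


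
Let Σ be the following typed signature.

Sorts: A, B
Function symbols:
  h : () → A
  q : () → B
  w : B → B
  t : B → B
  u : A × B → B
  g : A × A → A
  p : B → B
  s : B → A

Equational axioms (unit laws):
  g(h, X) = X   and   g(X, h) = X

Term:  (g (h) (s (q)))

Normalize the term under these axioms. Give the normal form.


1. (g (h) (s (q)))  →  (s (q))

normal form = (s (q))


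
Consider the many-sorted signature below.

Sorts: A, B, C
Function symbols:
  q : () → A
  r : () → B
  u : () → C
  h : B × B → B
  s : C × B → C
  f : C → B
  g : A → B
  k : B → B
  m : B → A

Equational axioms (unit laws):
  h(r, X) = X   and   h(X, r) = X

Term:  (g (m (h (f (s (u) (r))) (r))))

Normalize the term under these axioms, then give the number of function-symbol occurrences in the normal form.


size = 6

1. (g (m (h (f (s (u) (r))) (r))))  →  (g (m (f (s (u) (r)))))
normal form: (g (m (f (s (u) (r)))))


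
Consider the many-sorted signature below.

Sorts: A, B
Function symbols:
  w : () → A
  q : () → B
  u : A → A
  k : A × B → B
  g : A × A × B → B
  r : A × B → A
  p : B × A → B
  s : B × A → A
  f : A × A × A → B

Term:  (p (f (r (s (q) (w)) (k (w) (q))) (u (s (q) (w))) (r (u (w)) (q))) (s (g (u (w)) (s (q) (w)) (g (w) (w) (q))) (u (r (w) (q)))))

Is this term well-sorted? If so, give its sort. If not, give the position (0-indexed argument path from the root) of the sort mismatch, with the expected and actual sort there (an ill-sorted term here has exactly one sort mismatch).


        (q) : B
        (w) : A
      (s (q) (w)) : A
        (w) : A
        (q) : B
      (k (w) (q)) : B
    (r (s (q) (w)) (k (w) (q))) : A
        (q) : B
        (w) : A
      (s (q) (w)) : A
    (u (s (q) (w))) : A
        (w) : A
      (u (w)) : A
      (q) : B
    (r (u (w)) (q)) : A
  (f (r (s (q) (w)) (k (w) (q))) (u (s (q) (w))) (r (u (w)) (q))) : B
        (w) : A
      (u (w)) : A
        (q) : B
        (w) : A
      (s (q) (w)) : A
        (w) : A
        (w) : A
        (q) : B
      (g (w) (w) (q)) : B
    (g (u (w)) (s (q) (w)) (g (w) (w) (q))) : B
        (w) : A
        (q) : B
      (r (w) (q)) : A
    (u (r (w) (q))) : A
  (s (g (u (w)) (s (q) (w)) (g (w) (w) (q))) (u (r (w) (q)))) : A
(p (f (r (s (q) (w)) (k (w) (q))) (u (s (q) (w))) (r (u (w)) (q))) (s (g (u (w)) (s (q) (w)) (g (w) (w) (q))) (u (r (w) (q))))) : B

well-sorted; sort = B


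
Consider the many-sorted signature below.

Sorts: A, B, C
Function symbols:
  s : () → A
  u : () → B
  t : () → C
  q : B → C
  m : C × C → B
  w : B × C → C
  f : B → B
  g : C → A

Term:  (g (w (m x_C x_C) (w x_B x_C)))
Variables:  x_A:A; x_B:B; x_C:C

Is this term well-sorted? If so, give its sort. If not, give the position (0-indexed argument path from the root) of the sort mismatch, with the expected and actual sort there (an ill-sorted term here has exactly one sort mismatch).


      x_C : C
      x_C : C
    (m x_C x_C) : B
      x_B : B
      x_C : C
    (w x_B x_C) : C
  (w (m x_C x_C) (w x_B x_C)) : C
(g (w (m x_C x_C) (w x_B x_C))) : A

well-sorted; sort = A


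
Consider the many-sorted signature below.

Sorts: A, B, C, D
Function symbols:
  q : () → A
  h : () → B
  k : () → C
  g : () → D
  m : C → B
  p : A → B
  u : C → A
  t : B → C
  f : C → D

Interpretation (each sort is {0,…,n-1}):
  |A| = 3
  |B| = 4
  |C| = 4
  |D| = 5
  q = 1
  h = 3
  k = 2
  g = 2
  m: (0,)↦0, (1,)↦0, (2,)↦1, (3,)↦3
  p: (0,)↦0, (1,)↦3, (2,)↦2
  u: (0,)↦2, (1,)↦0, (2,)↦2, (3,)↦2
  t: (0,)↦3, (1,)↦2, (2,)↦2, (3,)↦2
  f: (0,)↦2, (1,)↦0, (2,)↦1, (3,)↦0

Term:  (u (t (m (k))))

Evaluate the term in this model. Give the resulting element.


  k = 2
  (m (k)) = m(2,) = 1
  (t (m (k))) = t(1,) = 2
  (u (t (m (k)))) = u(2,) = 2

value = 2


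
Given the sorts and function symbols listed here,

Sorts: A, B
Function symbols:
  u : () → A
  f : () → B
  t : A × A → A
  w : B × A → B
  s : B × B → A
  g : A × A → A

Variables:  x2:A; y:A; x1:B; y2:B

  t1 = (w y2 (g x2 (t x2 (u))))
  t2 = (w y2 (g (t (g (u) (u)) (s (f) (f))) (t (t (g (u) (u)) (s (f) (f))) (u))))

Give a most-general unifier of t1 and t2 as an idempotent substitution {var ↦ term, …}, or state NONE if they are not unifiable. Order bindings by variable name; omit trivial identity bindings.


{x2 ↦ (t (g (u) (u)) (s (f) (f)))}


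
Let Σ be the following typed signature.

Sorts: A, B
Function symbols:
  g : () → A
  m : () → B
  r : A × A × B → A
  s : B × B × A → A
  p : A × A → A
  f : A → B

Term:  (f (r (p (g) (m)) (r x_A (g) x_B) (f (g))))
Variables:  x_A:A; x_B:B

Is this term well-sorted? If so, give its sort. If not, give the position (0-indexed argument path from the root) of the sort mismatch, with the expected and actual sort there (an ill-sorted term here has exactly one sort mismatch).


      (g) : A
      (m) : B
    (p (g) (m)) : ✗ arg 1 at [0, 0, 1] has sort B, expected A
      x_A : A
      (g) : A
      x_B : B
    (r x_A (g) x_B) : A
      (g) : A
    (f (g)) : B

ill-sorted at position [0, 0, 1]: expected A, got B


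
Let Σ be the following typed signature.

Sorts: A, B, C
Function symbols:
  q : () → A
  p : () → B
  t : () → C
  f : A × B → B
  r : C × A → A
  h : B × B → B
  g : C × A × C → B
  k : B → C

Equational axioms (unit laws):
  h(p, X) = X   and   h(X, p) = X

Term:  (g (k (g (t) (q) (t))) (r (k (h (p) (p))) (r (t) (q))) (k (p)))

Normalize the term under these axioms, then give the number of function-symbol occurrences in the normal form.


1. (g (k (g (t) (q) (t))) (r (k (h (p) (p))) (r (t) (q))) (k (p)))  →  (g (k (g (t) (q) (t))) (r (k (p)) (r (t) (q))) (k (p)))
normal form: (g (k (g (t) (q) (t))) (r (k (p)) (r (t) (q))) (k (p)))

size = 14


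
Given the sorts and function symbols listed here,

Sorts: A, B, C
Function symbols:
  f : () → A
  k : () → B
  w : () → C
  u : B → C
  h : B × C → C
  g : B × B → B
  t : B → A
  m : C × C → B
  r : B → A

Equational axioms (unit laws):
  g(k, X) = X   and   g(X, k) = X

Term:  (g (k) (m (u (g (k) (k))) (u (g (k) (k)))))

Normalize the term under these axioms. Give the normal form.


1. (g (k) (m (u (g (k) (k))) (u (g (k) (k)))))  →  (m (u (g (k) (k))) (u (g (k) (k))))
2. (m (u (g (k) (k))) (u (g (k) (k))))  →  (m (u (k)) (u (g (k) (k))))
3. (m (u (k)) (u (g (k) (k))))  →  (m (u (k)) (u (k)))

normal form = (m (u (k)) (u (k)))


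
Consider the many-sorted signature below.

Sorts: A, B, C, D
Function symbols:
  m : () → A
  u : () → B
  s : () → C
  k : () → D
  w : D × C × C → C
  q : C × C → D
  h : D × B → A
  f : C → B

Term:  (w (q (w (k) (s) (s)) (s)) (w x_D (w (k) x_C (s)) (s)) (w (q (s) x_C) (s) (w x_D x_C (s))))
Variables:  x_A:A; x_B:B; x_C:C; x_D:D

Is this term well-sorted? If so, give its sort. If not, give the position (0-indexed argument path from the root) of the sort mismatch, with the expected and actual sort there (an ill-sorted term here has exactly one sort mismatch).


      (k) : D
      (s) : C
      (s) : C
    (w (k) (s) (s)) : C
    (s) : C
  (q (w (k) (s) (s)) (s)) : D
    x_D : D
      (k) : D
      x_C : C
      (s) : C
    (w (k) x_C (s)) : C
    (s) : C
  (w x_D (w (k) x_C (s)) (s)) : C
      (s) : C
      x_C : C
    (q (s) x_C) : D
    (s) : C
      x_D : D
      x_C : C
      (s) : C
    (w x_D x_C (s)) : C
  (w (q (s) x_C) (s) (w x_D x_C (s))) : C
(w (q (w (k) (s) (s)) (s)) (w x_D (w (k) x_C (s)) (s)) (w (q (s) x_C) (s) (w x_D x_C (s)))) : C

well-sorted; sort = C


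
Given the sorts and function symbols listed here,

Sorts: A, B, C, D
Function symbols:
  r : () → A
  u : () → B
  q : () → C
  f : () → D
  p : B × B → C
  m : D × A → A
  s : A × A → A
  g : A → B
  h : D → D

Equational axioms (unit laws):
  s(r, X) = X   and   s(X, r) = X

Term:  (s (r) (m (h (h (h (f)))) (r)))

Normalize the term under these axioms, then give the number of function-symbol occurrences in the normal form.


1. (s (r) (m (h (h (h (f)))) (r)))  →  (m (h (h (h (f)))) (r))
normal form: (m (h (h (h (f)))) (r))

size = 6


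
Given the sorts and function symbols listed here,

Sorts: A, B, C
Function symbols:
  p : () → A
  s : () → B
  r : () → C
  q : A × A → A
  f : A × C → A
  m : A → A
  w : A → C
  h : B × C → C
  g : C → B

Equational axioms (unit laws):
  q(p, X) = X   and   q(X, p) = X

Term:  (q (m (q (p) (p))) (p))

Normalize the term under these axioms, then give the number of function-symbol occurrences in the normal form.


size = 2

1. (q (m (q (p) (p))) (p))  →  (m (q (p) (p)))
2. (m (q (p) (p)))  →  (m (p))
normal form: (m (p))


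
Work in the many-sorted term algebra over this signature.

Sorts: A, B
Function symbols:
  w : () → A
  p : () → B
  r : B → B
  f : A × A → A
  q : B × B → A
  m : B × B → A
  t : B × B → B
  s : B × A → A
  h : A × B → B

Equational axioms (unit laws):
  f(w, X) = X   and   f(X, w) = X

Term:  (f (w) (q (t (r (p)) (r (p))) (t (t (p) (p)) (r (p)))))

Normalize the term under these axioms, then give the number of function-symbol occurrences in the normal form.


size = 12

1. (f (w) (q (t (r (p)) (r (p))) (t (t (p) (p)) (r (p)))))  →  (q (t (r (p)) (r (p))) (t (t (p) (p)) (r (p))))
normal form: (q (t (r (p)) (r (p))) (t (t (p) (p)) (r (p))))


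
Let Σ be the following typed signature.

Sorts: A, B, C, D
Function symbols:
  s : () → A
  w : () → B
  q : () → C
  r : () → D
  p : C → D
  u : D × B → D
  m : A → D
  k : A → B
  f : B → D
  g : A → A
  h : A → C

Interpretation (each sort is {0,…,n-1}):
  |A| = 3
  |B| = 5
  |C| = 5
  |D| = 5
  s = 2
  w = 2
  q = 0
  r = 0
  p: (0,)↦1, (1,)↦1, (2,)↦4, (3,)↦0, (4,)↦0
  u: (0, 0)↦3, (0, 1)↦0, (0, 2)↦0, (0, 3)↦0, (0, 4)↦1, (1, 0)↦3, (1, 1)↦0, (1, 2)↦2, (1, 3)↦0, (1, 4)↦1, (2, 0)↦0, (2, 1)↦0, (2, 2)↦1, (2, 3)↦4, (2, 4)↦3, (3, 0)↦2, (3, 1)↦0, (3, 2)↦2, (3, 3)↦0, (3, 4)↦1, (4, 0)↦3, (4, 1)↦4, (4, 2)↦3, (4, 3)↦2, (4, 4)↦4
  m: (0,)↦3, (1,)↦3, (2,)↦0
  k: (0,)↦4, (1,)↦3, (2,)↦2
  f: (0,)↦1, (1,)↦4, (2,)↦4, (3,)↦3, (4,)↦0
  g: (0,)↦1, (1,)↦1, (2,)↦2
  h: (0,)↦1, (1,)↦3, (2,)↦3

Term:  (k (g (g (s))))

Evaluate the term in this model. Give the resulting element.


value = 2

  s = 2
  (g (s)) = g(2,) = 2
  (g (g (s))) = g(2,) = 2
  (k (g (g (s)))) = k(2,) = 2


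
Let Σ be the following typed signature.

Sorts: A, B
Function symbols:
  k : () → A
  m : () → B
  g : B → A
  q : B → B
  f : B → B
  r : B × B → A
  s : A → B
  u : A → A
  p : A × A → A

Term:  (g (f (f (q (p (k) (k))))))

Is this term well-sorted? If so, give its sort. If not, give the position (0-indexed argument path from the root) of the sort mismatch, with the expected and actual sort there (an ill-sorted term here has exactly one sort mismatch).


          (k) : A
          (k) : A
        (p (k) (k)) : A
      (q (p (k) (k))) : ✗ arg 0 at [0, 0, 0, 0] has sort A, expected B

ill-sorted at position [0, 0, 0, 0]: expected B, got A


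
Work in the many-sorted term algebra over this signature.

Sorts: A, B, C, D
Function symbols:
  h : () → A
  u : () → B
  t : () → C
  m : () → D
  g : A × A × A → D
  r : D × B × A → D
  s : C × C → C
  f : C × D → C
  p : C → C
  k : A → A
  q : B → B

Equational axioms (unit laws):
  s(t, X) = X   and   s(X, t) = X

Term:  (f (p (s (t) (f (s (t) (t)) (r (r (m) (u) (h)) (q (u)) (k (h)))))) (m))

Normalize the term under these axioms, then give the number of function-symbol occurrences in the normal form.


size = 14

1. (f (p (s (t) (f (s (t) (t)) (r (r (m) (u) (h)) (q (u)) (k (h)))))) (m))  →  (f (p (f (s (t) (t)) (r (r (m) (u) (h)) (q (u)) (k (h))))) (m))
2. (f (p (f (s (t) (t)) (r (r (m) (u) (h)) (q (u)) (k (h))))) (m))  →  (f (p (f (t) (r (r (m) (u) (h)) (q (u)) (k (h))))) (m))
normal form: (f (p (f (t) (r (r (m) (u) (h)) (q (u)) (k (h))))) (m))


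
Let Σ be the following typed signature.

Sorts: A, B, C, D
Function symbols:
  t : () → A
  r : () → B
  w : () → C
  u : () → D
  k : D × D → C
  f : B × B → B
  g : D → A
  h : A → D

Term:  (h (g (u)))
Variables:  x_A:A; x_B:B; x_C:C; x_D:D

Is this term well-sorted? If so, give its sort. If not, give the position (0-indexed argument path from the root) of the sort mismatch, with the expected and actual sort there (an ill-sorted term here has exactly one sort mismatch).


well-sorted; sort = D

    (u) : D
  (g (u)) : A
(h (g (u))) : D


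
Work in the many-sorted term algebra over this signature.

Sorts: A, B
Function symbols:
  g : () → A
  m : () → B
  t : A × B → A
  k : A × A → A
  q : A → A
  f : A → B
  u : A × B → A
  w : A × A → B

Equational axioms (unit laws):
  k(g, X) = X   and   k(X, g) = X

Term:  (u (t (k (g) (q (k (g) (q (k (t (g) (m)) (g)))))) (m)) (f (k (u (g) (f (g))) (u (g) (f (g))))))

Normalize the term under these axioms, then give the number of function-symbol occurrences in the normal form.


1. (u (t (k (g) (q (k (g) (q (k (t (g) (m)) (g)))))) (m)) (f (k (u (g) (f (g))) (u (g) (f (g))))))  →  (u (t (q (k (g) (q (k (t (g) (m)) (g))))) (m)) (f (k (u (g) (f (g))) (u (g) (f (g))))))
2. (u (t (q (k (g) (q (k (t (g) (m)) (g))))) (m)) (f (k (u (g) (f (g))) (u (g) (f (g))))))  →  (u (t (q (q (k (t (g) (m)) (g)))) (m)) (f (k (u (g) (f (g))) (u (g) (f (g))))))
3. (u (t (q (q (k (t (g) (m)) (g)))) (m)) (f (k (u (g) (f (g))) (u (g) (f (g))))))  →  (u (t (q (q (t (g) (m)))) (m)) (f (k (u (g) (f (g))) (u (g) (f (g))))))
normal form: (u (t (q (q (t (g) (m)))) (m)) (f (k (u (g) (f (g))) (u (g) (f (g))))))

size = 18


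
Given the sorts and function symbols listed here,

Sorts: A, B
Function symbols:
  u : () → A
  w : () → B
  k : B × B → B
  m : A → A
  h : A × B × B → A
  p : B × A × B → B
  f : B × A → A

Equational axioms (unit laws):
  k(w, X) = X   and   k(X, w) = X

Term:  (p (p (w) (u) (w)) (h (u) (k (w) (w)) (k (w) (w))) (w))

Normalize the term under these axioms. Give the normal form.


1. (p (p (w) (u) (w)) (h (u) (k (w) (w)) (k (w) (w))) (w))  →  (p (p (w) (u) (w)) (h (u) (w) (k (w) (w))) (w))
2. (p (p (w) (u) (w)) (h (u) (w) (k (w) (w))) (w))  →  (p (p (w) (u) (w)) (h (u) (w) (w)) (w))

normal form = (p (p (w) (u) (w)) (h (u) (w) (w)) (w))


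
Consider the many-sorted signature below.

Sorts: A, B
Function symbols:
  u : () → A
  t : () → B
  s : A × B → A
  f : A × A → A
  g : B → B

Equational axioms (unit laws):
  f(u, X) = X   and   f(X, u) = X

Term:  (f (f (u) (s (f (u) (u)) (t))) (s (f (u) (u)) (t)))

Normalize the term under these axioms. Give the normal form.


normal form = (f (s (u) (t)) (s (u) (t)))

1. (f (f (u) (s (f (u) (u)) (t))) (s (f (u) (u)) (t)))  →  (f (s (f (u) (u)) (t)) (s (f (u) (u)) (t)))
2. (f (s (f (u) (u)) (t)) (s (f (u) (u)) (t)))  →  (f (s (u) (t)) (s (f (u) (u)) (t)))
3. (f (s (u) (t)) (s (f (u) (u)) (t)))  →  (f (s (u) (t)) (s (u) (t)))


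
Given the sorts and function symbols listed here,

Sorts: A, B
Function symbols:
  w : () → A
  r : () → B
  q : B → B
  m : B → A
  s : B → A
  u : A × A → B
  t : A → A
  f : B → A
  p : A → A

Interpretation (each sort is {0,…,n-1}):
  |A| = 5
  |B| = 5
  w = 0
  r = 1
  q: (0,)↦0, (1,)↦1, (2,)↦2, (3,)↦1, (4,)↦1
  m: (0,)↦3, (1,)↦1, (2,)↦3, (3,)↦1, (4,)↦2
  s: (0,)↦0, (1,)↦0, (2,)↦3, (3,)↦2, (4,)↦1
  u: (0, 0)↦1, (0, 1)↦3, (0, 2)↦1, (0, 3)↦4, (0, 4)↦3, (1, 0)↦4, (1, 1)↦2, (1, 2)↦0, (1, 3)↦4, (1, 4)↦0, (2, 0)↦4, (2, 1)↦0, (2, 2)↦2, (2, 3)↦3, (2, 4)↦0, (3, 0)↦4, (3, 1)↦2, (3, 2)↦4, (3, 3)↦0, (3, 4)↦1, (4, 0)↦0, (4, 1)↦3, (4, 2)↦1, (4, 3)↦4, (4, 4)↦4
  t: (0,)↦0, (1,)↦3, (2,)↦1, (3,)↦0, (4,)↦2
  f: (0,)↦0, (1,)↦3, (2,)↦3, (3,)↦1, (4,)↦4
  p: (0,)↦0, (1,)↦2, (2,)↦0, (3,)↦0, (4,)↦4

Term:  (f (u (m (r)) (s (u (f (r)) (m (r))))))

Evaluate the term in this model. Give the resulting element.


  r = 1
  (m (r)) = m(1,) = 1
  r = 1
  (f (r)) = f(1,) = 3
  r = 1
  (m (r)) = m(1,) = 1
  (u (f (r)) (m (r))) = u(3, 1) = 2
  (s (u (f (r)) (m (r)))) = s(2,) = 3
  (u (m (r)) (s (u (f (r)) (m (r))))) = u(1, 3) = 4
  (f (u (m (r)) (s (u (f (r)) (m (r)))))) = f(4,) = 4

value = 4


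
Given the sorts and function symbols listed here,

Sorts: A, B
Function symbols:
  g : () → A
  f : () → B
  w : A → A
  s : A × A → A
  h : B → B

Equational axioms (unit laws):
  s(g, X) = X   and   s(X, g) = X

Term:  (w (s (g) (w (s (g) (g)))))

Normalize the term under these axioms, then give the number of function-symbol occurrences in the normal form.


size = 3

1. (w (s (g) (w (s (g) (g)))))  →  (w (w (s (g) (g))))
2. (w (w (s (g) (g))))  →  (w (w (g)))
normal form: (w (w (g)))


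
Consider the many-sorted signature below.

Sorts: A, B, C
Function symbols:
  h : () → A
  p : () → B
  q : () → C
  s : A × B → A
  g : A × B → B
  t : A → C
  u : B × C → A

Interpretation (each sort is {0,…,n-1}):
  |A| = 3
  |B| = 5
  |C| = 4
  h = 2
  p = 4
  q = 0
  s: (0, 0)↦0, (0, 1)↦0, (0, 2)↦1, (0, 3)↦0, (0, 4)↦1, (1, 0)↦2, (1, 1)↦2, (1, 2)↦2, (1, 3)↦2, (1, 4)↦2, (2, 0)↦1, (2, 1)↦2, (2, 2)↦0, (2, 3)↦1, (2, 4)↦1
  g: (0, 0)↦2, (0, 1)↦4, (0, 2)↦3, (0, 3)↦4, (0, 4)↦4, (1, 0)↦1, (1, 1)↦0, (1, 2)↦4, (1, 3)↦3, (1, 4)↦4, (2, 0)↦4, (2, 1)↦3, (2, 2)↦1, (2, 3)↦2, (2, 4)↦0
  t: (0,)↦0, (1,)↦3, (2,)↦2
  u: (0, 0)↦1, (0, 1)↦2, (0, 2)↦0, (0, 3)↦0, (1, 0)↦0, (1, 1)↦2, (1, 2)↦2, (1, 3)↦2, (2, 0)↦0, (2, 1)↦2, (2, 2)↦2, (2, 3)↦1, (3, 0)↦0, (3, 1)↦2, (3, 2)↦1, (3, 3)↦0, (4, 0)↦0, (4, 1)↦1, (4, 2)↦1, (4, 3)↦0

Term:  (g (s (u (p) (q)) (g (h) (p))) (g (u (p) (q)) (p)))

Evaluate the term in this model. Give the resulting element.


value = 4

  p = 4
  q = 0
  (u (p) (q)) = u(4, 0) = 0
  h = 2
  p = 4
  (g (h) (p)) = g(2, 4) = 0
  (s (u (p) (q)) (g (h) (p))) = s(0, 0) = 0
  p = 4
  q = 0
  (u (p) (q)) = u(4, 0) = 0
  p = 4
  (g (u (p) (q)) (p)) = g(0, 4) = 4
  (g (s (u (p) (q)) (g (h) (p))) (g (u (p) (q)) (p))) = g(0, 4) = 4


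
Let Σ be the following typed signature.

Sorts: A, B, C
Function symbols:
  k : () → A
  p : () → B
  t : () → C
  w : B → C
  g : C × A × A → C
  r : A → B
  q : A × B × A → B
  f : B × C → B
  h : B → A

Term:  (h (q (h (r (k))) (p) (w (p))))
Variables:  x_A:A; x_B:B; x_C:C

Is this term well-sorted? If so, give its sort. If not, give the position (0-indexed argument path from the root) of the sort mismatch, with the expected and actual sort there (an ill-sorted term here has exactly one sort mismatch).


ill-sorted at position [0, 2]: expected A, got C

        (k) : A
      (r (k)) : B
    (h (r (k))) : A
    (p) : B
      (p) : B
    (w (p)) : C
  (q (h (r (k))) (p) (w (p))) : ✗ arg 2 at [0, 2] has sort C, expected A


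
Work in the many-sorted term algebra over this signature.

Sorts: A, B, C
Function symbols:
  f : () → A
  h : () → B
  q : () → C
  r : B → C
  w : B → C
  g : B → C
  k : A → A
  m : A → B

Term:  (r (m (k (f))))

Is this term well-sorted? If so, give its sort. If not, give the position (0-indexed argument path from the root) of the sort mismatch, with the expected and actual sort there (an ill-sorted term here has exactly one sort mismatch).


      (f) : A
    (k (f)) : A
  (m (k (f))) : B
(r (m (k (f)))) : C

well-sorted; sort = C


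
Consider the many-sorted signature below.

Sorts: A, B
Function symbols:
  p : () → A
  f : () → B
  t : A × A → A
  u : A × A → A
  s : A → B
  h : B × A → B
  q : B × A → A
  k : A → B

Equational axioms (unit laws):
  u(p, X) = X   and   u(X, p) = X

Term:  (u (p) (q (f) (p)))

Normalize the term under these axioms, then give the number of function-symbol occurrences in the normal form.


size = 3

1. (u (p) (q (f) (p)))  →  (q (f) (p))
normal form: (q (f) (p))


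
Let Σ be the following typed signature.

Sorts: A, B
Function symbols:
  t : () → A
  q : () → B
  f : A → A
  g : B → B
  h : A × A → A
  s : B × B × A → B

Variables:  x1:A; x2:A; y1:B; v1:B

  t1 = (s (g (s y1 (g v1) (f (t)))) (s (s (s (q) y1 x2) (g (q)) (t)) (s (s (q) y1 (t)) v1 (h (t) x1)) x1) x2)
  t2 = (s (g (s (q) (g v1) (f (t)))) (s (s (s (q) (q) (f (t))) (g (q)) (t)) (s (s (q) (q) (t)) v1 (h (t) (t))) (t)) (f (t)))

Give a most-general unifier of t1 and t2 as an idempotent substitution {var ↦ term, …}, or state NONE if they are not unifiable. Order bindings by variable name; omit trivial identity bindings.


{x1 ↦ (t), x2 ↦ (f (t)), y1 ↦ (q)}


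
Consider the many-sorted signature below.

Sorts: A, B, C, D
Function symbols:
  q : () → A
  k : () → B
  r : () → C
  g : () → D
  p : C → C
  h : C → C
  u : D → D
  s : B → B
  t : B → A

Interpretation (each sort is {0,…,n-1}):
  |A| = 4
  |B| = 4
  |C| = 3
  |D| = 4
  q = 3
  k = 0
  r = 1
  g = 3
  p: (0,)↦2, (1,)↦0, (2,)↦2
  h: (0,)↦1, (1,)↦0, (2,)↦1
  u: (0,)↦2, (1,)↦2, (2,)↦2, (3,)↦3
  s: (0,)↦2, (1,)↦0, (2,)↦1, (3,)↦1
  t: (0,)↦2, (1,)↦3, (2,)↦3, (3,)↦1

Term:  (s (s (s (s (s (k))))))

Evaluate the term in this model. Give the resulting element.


  k = 0
  (s (k)) = s(0,) = 2
  (s (s (k))) = s(2,) = 1
  (s (s (s (k)))) = s(1,) = 0
  (s (s (s (s (k))))) = s(0,) = 2
  (s (s (s (s (s (k)))))) = s(2,) = 1

value = 1


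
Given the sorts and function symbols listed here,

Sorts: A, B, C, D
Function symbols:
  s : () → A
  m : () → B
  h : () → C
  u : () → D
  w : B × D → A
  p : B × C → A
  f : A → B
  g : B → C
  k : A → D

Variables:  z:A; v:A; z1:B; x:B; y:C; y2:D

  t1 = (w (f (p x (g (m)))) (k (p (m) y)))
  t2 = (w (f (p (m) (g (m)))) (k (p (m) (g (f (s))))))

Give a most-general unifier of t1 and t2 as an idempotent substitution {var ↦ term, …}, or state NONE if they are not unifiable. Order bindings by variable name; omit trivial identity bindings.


{x ↦ (m), y ↦ (g (f (s)))}


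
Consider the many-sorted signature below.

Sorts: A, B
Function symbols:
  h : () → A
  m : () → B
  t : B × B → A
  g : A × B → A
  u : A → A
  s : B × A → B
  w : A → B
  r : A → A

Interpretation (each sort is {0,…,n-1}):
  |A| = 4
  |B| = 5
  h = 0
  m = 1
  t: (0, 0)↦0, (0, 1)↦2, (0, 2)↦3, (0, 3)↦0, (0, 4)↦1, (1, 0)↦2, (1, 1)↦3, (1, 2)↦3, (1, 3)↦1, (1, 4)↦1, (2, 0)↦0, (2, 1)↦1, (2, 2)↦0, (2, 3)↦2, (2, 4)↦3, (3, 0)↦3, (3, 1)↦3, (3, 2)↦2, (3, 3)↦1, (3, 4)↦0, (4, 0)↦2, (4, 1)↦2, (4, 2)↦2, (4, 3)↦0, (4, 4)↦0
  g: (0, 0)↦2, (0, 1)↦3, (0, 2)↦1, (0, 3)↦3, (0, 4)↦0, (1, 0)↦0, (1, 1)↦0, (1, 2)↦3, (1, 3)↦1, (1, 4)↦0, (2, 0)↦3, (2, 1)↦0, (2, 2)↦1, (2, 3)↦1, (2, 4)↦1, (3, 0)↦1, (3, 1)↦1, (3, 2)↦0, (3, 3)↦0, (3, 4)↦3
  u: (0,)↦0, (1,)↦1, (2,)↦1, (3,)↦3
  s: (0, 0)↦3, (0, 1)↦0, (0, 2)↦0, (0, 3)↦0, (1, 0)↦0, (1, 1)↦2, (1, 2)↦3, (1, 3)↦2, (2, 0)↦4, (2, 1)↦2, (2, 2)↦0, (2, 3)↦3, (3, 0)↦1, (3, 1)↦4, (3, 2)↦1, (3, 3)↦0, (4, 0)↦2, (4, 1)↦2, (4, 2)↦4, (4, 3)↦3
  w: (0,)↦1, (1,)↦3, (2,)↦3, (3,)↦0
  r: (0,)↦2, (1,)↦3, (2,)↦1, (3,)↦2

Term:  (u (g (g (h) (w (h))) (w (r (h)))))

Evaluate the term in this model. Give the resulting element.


  h = 0
  h = 0
  (w (h)) = w(0,) = 1
  (g (h) (w (h))) = g(0, 1) = 3
  h = 0
  (r (h)) = r(0,) = 2
  (w (r (h))) = w(2,) = 3
  (g (g (h) (w (h))) (w (r (h)))) = g(3, 3) = 0
  (u (g (g (h) (w (h))) (w (r (h))))) = u(0,) = 0

value = 0


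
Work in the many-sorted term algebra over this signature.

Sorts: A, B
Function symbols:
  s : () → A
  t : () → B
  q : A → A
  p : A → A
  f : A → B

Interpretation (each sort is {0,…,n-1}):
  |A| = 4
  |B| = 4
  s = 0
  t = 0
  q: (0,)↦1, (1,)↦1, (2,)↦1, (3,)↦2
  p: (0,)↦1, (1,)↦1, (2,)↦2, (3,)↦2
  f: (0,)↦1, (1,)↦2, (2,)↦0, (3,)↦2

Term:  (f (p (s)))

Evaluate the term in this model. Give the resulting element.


value = 2

  s = 0
  (p (s)) = p(0,) = 1
  (f (p (s))) = f(1,) = 2


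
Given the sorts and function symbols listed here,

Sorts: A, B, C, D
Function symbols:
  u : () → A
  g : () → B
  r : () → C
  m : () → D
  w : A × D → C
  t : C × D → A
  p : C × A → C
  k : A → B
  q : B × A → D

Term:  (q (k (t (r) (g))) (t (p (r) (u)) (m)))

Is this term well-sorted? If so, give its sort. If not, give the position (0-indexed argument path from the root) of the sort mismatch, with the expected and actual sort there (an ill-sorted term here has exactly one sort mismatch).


      (r) : C
      (g) : B
    (t (r) (g)) : ✗ arg 1 at [0, 0, 1] has sort B, expected D
      (r) : C
      (u) : A
    (p (r) (u)) : C
    (m) : D
  (t (p (r) (u)) (m)) : A

ill-sorted at position [0, 0, 1]: expected D, got B


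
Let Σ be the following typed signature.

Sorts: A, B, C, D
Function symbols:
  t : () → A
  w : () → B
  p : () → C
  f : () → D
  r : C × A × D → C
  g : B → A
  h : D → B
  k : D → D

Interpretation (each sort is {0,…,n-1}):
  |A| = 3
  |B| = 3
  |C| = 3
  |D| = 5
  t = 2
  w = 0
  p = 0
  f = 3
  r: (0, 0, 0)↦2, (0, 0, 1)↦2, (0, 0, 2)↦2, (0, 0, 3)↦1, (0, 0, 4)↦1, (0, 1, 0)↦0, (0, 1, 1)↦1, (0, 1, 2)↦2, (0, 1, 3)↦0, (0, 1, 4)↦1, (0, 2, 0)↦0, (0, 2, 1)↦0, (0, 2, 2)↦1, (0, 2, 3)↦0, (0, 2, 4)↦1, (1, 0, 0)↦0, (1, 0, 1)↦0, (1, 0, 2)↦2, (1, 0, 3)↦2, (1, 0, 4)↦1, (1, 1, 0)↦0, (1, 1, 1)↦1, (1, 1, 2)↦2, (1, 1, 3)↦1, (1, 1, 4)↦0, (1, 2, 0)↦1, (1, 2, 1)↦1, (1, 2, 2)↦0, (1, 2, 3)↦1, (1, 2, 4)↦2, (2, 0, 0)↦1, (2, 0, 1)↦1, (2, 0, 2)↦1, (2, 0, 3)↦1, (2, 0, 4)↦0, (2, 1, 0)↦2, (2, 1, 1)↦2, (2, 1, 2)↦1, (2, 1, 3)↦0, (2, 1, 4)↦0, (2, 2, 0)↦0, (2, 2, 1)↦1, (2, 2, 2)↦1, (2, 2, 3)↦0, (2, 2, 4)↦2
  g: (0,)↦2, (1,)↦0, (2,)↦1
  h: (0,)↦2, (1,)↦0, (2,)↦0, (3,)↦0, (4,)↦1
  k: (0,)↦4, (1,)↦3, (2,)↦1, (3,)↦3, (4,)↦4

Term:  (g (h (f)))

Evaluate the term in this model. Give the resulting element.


value = 2

  f = 3
  (h (f)) = h(3,) = 0
  (g (h (f))) = g(0,) = 2
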